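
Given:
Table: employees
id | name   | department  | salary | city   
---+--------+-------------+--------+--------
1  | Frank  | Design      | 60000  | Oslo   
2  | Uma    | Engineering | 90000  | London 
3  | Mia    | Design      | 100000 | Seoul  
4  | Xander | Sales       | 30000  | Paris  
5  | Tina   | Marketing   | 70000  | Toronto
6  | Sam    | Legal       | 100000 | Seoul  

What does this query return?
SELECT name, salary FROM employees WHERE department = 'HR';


Filtering: department = 'HR'
Matching rows: 0

Empty result set (0 rows)


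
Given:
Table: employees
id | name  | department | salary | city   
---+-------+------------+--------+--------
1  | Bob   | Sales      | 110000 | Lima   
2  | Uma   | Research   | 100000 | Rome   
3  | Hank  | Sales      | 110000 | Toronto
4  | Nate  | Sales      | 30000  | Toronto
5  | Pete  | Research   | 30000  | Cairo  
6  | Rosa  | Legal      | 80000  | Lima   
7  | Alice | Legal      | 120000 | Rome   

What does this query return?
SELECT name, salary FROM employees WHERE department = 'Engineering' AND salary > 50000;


Filtering: department = 'Engineering' AND salary > 50000
Matching: 0 rows

Empty result set (0 rows)


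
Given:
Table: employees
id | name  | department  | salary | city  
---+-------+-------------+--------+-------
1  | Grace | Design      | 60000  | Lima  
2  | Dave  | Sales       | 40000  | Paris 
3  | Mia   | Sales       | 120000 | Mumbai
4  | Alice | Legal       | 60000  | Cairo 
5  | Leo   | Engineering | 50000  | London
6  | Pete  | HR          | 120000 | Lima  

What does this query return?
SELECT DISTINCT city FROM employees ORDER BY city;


All 'city' values (row order): Lima, Paris, Mumbai, Cairo, London, Lima
Removing duplicates leaves 5 unique value(s).

5 values:
Cairo
Lima
London
Mumbai
Paris


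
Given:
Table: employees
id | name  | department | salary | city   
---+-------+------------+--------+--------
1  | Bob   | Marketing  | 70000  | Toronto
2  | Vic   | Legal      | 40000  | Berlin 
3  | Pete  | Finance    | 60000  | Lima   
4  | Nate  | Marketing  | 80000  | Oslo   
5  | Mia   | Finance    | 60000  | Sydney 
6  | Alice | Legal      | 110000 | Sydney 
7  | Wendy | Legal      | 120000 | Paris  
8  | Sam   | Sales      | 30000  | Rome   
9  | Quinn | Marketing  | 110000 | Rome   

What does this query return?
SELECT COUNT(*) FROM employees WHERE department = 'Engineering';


Counting rows where department = 'Engineering'


0


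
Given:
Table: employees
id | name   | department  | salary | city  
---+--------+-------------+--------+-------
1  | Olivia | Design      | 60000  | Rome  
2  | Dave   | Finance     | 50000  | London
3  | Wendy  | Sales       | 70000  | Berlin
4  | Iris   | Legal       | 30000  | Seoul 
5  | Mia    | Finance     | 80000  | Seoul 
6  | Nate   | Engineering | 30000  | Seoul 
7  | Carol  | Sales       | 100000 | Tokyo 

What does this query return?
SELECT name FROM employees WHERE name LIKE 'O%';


LIKE 'O%' matches names starting with 'O'
Matching: 1

1 rows:
Olivia


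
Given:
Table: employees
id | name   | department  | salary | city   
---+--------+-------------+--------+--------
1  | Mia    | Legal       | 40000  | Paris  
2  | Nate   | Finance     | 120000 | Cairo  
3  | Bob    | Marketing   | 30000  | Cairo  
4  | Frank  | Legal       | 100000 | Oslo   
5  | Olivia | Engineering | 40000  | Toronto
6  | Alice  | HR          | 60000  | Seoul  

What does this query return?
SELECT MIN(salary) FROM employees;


Salaries: 40000, 120000, 30000, 100000, 40000, 60000
MIN = 30000

30000


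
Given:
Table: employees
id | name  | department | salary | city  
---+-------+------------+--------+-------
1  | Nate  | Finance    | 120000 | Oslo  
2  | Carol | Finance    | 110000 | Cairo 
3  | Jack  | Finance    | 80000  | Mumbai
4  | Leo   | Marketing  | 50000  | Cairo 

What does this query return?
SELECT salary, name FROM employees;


Projecting columns: salary, name

4 rows:
120000, Nate
110000, Carol
80000, Jack
50000, Leo


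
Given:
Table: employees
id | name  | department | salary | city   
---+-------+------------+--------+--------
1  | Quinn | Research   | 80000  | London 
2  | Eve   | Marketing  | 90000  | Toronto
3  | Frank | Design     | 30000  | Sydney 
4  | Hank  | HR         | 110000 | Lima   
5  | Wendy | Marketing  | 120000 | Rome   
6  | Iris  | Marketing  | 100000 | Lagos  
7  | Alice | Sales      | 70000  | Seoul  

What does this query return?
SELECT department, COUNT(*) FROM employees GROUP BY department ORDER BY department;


Assigning each row to its department group:
  Quinn -> Research
  Eve -> Marketing
  Frank -> Design
  Hank -> HR
  Wendy -> Marketing
  Iris -> Marketing
  Alice -> Sales


5 groups:
Design, 1
HR, 1
Marketing, 3
Research, 1
Sales, 1


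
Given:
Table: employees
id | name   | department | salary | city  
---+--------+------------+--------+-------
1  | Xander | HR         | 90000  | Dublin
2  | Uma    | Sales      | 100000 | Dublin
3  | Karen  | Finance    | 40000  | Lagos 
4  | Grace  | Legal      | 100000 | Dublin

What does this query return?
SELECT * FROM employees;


SELECT * returns all 4 rows with all columns

4 rows:
1, Xander, HR, 90000, Dublin
2, Uma, Sales, 100000, Dublin
3, Karen, Finance, 40000, Lagos
4, Grace, Legal, 100000, Dublin


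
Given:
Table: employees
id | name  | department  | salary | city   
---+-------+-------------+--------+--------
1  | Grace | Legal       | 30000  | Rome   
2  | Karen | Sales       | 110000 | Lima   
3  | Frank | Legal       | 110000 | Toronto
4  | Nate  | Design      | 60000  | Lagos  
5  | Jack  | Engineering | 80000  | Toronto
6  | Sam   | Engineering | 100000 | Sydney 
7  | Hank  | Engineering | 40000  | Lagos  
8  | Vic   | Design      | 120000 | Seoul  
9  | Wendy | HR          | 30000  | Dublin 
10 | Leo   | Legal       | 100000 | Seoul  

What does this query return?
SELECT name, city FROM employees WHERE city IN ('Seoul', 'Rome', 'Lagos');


Filtering: city IN ('Seoul', 'Rome', 'Lagos')
Matching: 5 rows

5 rows:
Grace, Rome
Nate, Lagos
Hank, Lagos
Vic, Seoul
Leo, Seoul


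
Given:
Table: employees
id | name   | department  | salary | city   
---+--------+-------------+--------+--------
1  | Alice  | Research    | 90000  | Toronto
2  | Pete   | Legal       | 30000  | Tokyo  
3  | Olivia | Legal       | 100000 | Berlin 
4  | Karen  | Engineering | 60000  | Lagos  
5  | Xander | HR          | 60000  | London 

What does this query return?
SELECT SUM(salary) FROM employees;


SUM(salary) = 90000 + 30000 + 100000 + 60000 + 60000 = 340000

340000


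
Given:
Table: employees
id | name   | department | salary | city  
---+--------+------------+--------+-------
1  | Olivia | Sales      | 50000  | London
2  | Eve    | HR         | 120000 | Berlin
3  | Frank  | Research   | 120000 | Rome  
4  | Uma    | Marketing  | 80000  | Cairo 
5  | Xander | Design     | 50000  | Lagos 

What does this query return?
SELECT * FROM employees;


SELECT * returns all 5 rows with all columns

5 rows:
1, Olivia, Sales, 50000, London
2, Eve, HR, 120000, Berlin
3, Frank, Research, 120000, Rome
4, Uma, Marketing, 80000, Cairo
5, Xander, Design, 50000, Lagos


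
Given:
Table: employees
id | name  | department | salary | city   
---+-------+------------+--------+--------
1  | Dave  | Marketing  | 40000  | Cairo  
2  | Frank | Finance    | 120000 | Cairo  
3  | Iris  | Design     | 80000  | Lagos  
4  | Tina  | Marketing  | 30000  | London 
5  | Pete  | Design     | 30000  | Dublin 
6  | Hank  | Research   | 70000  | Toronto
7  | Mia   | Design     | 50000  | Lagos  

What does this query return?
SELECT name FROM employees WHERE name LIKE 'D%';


LIKE 'D%' matches names starting with 'D'
Matching: 1

1 rows:
Dave


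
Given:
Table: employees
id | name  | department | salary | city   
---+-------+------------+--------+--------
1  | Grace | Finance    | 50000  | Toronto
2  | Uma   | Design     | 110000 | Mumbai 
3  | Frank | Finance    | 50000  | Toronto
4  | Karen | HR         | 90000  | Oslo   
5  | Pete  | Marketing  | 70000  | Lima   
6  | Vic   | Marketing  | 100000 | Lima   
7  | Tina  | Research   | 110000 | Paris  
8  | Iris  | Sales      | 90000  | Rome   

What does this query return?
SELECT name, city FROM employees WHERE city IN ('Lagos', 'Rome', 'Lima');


Filtering: city IN ('Lagos', 'Rome', 'Lima')
Matching: 3 rows

3 rows:
Pete, Lima
Vic, Lima
Iris, Rome


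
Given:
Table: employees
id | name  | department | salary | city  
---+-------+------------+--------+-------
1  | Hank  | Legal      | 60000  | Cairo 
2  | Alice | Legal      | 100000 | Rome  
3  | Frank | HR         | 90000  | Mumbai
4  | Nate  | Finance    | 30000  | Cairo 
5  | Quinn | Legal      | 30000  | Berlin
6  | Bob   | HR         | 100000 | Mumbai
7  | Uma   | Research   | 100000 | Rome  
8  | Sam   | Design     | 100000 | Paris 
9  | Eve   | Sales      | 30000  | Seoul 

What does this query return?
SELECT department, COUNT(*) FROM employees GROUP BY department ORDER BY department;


Assigning each row to its department group:
  Hank -> Legal
  Alice -> Legal
  Frank -> HR
  Nate -> Finance
  Quinn -> Legal
  Bob -> HR
  Uma -> Research
  Sam -> Design
  Eve -> Sales


6 groups:
Design, 1
Finance, 1
HR, 2
Legal, 3
Research, 1
Sales, 1


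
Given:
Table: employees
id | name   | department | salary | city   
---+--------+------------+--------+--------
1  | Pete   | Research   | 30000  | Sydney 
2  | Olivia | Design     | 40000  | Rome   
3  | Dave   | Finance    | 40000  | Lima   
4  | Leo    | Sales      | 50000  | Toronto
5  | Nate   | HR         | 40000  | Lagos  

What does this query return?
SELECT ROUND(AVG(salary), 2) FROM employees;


SUM(salary) = 200000
COUNT = 5
ROUND(AVG, 2) = ROUND(200000 / 5, 2) = 40000.0

40000.0


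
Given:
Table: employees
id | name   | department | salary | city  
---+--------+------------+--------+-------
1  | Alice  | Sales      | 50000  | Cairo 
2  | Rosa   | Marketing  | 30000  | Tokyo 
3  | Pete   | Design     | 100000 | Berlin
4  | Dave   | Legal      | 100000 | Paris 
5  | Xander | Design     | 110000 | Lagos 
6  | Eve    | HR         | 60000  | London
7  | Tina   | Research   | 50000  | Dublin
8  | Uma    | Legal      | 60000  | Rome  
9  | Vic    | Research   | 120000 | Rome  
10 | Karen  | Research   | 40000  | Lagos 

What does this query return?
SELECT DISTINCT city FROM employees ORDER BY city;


All 'city' values (row order): Cairo, Tokyo, Berlin, Paris, Lagos, London, Dublin, Rome, Rome, Lagos
Removing duplicates leaves 8 unique value(s).

8 values:
Berlin
Cairo
Dublin
Lagos
London
Paris
Rome
Tokyo


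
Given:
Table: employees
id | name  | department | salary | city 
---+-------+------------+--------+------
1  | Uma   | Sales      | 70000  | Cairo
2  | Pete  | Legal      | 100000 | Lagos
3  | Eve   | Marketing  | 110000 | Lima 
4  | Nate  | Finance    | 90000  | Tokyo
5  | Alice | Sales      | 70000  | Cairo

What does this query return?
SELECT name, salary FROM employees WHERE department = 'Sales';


Filtering: department = 'Sales'
Matching rows: 2

2 rows:
Uma, 70000
Alice, 70000


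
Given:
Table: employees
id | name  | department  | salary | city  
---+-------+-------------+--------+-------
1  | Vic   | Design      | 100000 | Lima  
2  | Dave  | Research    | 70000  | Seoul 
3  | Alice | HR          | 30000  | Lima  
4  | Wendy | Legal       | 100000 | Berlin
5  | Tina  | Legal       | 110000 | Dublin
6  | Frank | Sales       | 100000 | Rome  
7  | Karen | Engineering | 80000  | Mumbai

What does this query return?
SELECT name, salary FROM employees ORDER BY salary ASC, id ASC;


Sorting by salary ASC, then id ASC for ties

7 rows:
Alice, 30000
Dave, 70000
Karen, 80000
Vic, 100000
Wendy, 100000
Frank, 100000
Tina, 110000


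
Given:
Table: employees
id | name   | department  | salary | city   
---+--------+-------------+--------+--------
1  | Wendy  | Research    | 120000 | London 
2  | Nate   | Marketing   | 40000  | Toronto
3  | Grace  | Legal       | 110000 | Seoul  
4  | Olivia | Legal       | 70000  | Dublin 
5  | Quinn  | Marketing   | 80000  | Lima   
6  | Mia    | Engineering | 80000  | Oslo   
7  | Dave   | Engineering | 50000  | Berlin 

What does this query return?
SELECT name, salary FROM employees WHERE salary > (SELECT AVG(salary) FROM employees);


Subquery: AVG(salary) = 78571.43
Filtering: salary > 78571.43
  Wendy (120000) -> MATCH
  Grace (110000) -> MATCH
  Quinn (80000) -> MATCH
  Mia (80000) -> MATCH


4 rows:
Wendy, 120000
Grace, 110000
Quinn, 80000
Mia, 80000


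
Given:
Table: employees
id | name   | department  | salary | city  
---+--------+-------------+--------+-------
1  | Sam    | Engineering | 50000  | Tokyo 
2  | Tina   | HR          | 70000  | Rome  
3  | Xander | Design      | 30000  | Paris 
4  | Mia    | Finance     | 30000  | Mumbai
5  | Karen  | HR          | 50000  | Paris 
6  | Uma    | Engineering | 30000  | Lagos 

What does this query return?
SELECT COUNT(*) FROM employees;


COUNT(*) counts all rows

6


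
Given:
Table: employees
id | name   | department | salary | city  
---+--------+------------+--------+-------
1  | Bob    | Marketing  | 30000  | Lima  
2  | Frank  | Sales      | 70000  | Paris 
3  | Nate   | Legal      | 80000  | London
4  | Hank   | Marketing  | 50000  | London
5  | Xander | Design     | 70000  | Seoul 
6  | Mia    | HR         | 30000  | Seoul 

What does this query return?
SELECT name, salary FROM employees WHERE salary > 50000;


Filtering: salary > 50000
Matching: 3 rows

3 rows:
Frank, 70000
Nate, 80000
Xander, 70000


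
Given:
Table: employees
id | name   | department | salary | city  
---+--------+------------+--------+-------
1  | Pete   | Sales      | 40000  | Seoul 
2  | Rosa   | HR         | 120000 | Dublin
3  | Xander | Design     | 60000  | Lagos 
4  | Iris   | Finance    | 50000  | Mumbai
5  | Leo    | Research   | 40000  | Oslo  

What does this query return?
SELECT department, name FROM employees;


Projecting columns: department, name

5 rows:
Sales, Pete
HR, Rosa
Design, Xander
Finance, Iris
Research, Leo


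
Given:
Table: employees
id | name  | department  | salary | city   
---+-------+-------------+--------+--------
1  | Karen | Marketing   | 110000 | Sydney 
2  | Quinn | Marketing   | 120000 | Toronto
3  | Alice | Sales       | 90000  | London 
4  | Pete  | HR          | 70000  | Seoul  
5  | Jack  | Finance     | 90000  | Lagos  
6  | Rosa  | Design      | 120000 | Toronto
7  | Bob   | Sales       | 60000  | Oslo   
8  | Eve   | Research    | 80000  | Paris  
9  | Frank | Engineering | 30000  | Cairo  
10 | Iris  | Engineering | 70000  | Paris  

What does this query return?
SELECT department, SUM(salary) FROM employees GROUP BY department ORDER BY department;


Summing salary within each department:
  Design: 120000 = 120000
  Engineering: 30000 + 70000 = 100000
  Finance: 90000 = 90000
  HR: 70000 = 70000
  Marketing: 110000 + 120000 = 230000
  Research: 80000 = 80000
  Sales: 90000 + 60000 = 150000


7 groups:
Design, 120000
Engineering, 100000
Finance, 90000
HR, 70000
Marketing, 230000
Research, 80000
Sales, 150000


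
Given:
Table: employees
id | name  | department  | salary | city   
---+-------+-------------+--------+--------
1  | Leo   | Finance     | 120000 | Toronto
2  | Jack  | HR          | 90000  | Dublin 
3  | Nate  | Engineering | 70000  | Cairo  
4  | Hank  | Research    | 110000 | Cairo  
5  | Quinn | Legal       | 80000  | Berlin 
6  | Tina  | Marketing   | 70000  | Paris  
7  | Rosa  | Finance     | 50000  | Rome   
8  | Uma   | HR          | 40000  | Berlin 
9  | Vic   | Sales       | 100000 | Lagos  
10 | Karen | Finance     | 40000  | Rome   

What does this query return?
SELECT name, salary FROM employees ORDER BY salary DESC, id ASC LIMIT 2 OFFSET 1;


Sort by salary DESC (id ASC tiebreak), then skip 1 and take 2
Rows 2 through 3

2 rows:
Hank, 110000
Vic, 100000


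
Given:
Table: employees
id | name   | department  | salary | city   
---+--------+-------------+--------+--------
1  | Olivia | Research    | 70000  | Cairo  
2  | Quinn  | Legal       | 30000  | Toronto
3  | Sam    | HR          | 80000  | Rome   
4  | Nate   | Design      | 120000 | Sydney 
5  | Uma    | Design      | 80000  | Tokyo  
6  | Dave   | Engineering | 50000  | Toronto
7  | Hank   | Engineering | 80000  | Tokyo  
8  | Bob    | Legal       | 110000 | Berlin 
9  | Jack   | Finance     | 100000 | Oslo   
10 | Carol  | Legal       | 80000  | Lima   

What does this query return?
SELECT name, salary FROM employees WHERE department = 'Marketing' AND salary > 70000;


Filtering: department = 'Marketing' AND salary > 70000
Matching: 0 rows

Empty result set (0 rows)


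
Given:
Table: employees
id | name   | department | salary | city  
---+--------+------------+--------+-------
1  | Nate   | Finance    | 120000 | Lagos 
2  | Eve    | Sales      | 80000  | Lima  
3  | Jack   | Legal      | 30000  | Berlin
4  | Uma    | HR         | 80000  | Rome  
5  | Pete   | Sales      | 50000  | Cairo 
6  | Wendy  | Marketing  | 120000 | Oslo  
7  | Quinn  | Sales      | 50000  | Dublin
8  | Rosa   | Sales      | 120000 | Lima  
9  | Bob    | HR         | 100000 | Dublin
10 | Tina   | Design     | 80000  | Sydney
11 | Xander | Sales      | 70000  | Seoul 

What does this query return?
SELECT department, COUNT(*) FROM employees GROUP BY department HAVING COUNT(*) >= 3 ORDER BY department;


Groups with count >= 3:
  Sales: 5 -> PASS
  Design: 1 -> filtered out
  Finance: 1 -> filtered out
  HR: 2 -> filtered out
  Legal: 1 -> filtered out
  Marketing: 1 -> filtered out


1 groups:
Sales, 5


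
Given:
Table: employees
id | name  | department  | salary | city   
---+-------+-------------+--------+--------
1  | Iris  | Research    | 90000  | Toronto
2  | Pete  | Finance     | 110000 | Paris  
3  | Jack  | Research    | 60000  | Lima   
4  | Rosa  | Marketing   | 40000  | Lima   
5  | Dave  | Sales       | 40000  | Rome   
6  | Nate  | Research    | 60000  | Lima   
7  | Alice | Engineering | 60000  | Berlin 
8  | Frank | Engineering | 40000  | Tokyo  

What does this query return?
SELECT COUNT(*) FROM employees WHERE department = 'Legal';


Counting rows where department = 'Legal'


0


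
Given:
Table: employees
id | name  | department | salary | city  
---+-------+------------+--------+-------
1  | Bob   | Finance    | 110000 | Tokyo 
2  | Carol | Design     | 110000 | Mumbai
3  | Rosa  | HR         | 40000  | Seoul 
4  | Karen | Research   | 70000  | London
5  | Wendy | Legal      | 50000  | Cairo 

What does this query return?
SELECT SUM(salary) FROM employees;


SUM(salary) = 110000 + 110000 + 40000 + 70000 + 50000 = 380000

380000


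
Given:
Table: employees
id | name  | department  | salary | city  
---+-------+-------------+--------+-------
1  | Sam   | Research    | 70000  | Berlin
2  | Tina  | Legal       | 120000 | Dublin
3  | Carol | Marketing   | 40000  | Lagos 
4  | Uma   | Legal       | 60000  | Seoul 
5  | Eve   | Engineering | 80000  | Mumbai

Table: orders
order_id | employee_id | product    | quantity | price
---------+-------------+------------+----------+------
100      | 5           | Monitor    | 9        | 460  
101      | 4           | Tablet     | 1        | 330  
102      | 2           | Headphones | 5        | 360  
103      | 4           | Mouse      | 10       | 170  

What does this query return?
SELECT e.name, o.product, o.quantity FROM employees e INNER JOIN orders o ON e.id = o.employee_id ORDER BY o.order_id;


Joining employees.id = orders.employee_id:
  employee Eve (id=5) -> order Monitor
  employee Uma (id=4) -> order Tablet
  employee Tina (id=2) -> order Headphones
  employee Uma (id=4) -> order Mouse


4 rows:
Eve, Monitor, 9
Uma, Tablet, 1
Tina, Headphones, 5
Uma, Mouse, 10


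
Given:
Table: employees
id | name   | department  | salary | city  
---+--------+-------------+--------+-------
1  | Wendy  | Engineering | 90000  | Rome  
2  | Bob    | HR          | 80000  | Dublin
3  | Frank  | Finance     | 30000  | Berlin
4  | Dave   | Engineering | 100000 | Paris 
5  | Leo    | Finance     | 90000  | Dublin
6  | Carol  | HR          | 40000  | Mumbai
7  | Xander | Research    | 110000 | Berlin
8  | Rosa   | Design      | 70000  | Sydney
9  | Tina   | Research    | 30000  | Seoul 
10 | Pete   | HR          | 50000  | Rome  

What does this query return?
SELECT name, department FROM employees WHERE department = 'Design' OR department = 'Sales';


Filtering: department = 'Design' OR 'Sales'
Matching: 1 rows

1 rows:
Rosa, Design


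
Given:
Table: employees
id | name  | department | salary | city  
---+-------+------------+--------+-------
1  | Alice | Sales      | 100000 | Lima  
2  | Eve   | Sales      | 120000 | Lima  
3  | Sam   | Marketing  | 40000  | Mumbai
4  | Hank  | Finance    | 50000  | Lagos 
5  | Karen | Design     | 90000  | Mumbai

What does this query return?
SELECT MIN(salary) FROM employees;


Salaries: 100000, 120000, 40000, 50000, 90000
MIN = 40000

40000


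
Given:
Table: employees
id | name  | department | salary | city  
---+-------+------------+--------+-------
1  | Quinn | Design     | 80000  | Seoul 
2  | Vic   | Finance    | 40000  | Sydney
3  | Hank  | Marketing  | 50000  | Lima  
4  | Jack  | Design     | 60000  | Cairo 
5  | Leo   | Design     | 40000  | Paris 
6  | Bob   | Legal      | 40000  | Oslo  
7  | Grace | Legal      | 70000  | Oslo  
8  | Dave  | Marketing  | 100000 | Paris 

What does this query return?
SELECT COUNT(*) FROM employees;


COUNT(*) counts all rows

8


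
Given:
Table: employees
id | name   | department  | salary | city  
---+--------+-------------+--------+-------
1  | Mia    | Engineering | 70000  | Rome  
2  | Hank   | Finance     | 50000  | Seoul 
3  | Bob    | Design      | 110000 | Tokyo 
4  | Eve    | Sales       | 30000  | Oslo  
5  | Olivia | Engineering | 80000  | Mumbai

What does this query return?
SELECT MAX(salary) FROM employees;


Salaries: 70000, 50000, 110000, 30000, 80000
MAX = 110000

110000


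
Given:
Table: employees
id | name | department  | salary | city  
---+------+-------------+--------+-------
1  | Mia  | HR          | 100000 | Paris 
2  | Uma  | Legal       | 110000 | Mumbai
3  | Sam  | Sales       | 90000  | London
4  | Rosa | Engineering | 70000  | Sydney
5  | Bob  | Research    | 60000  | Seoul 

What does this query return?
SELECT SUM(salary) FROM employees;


SUM(salary) = 100000 + 110000 + 90000 + 70000 + 60000 = 430000

430000


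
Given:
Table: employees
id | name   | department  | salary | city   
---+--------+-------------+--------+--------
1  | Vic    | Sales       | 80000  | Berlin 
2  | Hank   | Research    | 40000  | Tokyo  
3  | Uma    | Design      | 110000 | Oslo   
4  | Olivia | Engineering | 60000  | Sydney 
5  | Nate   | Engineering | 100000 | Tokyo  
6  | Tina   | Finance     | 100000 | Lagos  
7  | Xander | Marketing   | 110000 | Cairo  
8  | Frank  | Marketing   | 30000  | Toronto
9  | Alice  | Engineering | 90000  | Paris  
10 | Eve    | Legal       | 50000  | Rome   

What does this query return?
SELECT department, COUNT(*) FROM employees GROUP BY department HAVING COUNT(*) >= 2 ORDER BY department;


Groups with count >= 2:
  Engineering: 3 -> PASS
  Marketing: 2 -> PASS
  Design: 1 -> filtered out
  Finance: 1 -> filtered out
  Legal: 1 -> filtered out
  Research: 1 -> filtered out
  Sales: 1 -> filtered out


2 groups:
Engineering, 3
Marketing, 2


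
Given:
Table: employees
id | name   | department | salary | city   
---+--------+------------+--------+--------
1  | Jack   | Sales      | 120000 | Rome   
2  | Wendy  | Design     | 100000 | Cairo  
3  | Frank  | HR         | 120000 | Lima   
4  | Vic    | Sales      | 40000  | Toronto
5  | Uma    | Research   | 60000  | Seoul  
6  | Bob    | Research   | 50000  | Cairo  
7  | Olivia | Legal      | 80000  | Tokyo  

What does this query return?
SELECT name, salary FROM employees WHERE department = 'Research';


Filtering: department = 'Research'
Matching rows: 2

2 rows:
Uma, 60000
Bob, 50000


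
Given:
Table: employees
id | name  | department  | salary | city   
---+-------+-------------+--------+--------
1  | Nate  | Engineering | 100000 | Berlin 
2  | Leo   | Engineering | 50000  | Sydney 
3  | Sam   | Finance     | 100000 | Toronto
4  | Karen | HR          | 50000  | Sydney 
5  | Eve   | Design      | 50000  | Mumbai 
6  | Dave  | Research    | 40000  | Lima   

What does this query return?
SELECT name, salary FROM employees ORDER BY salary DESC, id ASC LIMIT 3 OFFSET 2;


Sort by salary DESC (id ASC tiebreak), then skip 2 and take 3
Rows 3 through 5

3 rows:
Leo, 50000
Karen, 50000
Eve, 50000


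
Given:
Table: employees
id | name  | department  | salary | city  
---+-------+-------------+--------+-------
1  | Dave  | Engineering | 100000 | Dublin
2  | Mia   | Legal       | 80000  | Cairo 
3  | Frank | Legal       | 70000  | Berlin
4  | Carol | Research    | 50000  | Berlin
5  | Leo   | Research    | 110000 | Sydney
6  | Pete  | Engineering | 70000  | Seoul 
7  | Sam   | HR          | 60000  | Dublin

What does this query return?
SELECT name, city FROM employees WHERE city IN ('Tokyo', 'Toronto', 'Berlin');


Filtering: city IN ('Tokyo', 'Toronto', 'Berlin')
Matching: 2 rows

2 rows:
Frank, Berlin
Carol, Berlin


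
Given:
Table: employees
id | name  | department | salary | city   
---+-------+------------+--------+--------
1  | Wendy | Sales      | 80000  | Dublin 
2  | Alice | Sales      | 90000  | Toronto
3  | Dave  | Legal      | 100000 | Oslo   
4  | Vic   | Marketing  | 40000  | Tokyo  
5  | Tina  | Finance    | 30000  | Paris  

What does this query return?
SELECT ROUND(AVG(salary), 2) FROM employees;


SUM(salary) = 340000
COUNT = 5
ROUND(AVG, 2) = ROUND(340000 / 5, 2) = 68000.0

68000.0


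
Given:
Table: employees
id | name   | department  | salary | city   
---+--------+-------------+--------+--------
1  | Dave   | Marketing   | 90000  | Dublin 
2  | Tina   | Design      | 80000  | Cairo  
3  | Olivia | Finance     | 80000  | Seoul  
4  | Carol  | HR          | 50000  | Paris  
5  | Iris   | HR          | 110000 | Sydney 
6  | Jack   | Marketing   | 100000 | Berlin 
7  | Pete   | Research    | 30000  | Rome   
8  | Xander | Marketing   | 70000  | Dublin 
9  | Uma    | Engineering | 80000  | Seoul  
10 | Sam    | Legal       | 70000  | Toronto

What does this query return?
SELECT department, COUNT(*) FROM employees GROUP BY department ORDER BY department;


Assigning each row to its department group:
  Dave -> Marketing
  Tina -> Design
  Olivia -> Finance
  Carol -> HR
  Iris -> HR
  Jack -> Marketing
  Pete -> Research
  Xander -> Marketing
  Uma -> Engineering
  Sam -> Legal


7 groups:
Design, 1
Engineering, 1
Finance, 1
HR, 2
Legal, 1
Marketing, 3
Research, 1


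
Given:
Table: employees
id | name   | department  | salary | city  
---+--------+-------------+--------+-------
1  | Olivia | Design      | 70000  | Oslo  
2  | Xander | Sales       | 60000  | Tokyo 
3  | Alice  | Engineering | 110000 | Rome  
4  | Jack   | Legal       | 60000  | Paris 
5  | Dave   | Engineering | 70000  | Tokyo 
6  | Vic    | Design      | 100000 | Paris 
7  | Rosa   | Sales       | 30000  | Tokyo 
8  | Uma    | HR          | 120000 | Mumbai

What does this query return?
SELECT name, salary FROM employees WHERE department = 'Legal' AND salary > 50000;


Filtering: department = 'Legal' AND salary > 50000
Matching: 1 rows

1 rows:
Jack, 60000


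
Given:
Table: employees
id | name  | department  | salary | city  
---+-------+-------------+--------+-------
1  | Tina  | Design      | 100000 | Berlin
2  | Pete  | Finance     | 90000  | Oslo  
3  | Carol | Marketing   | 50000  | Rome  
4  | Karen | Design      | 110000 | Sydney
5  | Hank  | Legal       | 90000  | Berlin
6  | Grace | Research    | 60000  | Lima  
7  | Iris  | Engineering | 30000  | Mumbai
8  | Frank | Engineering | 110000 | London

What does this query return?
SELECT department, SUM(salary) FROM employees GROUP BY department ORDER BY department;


Summing salary within each department:
  Design: 100000 + 110000 = 210000
  Engineering: 30000 + 110000 = 140000
  Finance: 90000 = 90000
  Legal: 90000 = 90000
  Marketing: 50000 = 50000
  Research: 60000 = 60000


6 groups:
Design, 210000
Engineering, 140000
Finance, 90000
Legal, 90000
Marketing, 50000
Research, 60000


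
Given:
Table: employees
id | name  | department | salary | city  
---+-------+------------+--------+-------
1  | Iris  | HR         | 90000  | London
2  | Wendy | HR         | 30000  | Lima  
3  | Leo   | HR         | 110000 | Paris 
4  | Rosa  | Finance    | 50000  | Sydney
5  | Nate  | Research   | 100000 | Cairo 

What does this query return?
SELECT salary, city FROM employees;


Projecting columns: salary, city

5 rows:
90000, London
30000, Lima
110000, Paris
50000, Sydney
100000, Cairo


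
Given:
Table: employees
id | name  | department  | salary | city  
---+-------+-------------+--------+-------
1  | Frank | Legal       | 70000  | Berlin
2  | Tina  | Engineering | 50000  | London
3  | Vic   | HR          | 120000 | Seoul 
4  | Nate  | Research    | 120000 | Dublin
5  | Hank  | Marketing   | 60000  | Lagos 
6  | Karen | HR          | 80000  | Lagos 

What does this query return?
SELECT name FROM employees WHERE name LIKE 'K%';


LIKE 'K%' matches names starting with 'K'
Matching: 1

1 rows:
Karen


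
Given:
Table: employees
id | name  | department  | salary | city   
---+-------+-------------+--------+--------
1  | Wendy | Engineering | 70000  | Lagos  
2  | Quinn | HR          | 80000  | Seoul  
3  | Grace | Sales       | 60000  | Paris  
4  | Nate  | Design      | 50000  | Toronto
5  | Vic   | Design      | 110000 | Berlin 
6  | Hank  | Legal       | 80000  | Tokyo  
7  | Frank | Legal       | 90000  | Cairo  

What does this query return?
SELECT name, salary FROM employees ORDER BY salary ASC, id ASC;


Sorting by salary ASC, then id ASC for ties

7 rows:
Nate, 50000
Grace, 60000
Wendy, 70000
Quinn, 80000
Hank, 80000
Frank, 90000
Vic, 110000


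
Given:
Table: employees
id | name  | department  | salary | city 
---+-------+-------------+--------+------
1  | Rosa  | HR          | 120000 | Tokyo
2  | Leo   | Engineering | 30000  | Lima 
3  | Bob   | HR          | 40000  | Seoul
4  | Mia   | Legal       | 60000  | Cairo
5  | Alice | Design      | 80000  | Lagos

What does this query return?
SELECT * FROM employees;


SELECT * returns all 5 rows with all columns

5 rows:
1, Rosa, HR, 120000, Tokyo
2, Leo, Engineering, 30000, Lima
3, Bob, HR, 40000, Seoul
4, Mia, Legal, 60000, Cairo
5, Alice, Design, 80000, Lagos


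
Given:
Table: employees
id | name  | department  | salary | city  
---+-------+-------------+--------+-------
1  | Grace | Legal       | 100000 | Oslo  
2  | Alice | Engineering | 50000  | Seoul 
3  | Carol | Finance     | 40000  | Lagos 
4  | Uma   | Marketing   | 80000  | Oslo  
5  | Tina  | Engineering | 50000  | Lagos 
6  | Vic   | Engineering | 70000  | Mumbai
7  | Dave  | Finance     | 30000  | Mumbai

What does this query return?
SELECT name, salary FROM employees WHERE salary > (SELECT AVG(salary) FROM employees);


Subquery: AVG(salary) = 60000.0
Filtering: salary > 60000.0
  Grace (100000) -> MATCH
  Uma (80000) -> MATCH
  Vic (70000) -> MATCH


3 rows:
Grace, 100000
Uma, 80000
Vic, 70000


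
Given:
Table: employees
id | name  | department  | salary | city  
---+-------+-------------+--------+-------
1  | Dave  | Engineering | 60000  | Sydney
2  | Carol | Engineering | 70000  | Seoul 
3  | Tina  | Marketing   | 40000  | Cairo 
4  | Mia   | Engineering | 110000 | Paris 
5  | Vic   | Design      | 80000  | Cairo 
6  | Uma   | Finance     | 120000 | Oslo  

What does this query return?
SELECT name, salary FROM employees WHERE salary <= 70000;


Filtering: salary <= 70000
Matching: 3 rows

3 rows:
Dave, 60000
Carol, 70000
Tina, 40000


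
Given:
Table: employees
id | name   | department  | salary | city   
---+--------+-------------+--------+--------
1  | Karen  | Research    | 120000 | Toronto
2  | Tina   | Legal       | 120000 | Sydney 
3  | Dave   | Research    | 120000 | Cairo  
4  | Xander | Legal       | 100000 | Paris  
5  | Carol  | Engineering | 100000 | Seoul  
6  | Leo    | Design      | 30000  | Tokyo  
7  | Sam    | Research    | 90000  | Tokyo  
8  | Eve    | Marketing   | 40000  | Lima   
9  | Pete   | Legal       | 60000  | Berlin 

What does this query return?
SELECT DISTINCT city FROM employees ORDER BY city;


All 'city' values (row order): Toronto, Sydney, Cairo, Paris, Seoul, Tokyo, Tokyo, Lima, Berlin
Removing duplicates leaves 8 unique value(s).

8 values:
Berlin
Cairo
Lima
Paris
Seoul
Sydney
Tokyo
Toronto


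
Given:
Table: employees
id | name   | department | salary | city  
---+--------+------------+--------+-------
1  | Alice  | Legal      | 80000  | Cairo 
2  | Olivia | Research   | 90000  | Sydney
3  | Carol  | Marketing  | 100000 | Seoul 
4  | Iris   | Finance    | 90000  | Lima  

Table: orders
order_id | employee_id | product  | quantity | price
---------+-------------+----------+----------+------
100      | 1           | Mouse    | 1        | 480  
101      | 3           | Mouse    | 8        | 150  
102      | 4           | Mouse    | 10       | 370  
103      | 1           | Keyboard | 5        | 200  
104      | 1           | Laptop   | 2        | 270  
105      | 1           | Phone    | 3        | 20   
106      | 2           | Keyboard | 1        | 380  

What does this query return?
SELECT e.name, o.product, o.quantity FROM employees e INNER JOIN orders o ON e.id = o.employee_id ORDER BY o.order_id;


Joining employees.id = orders.employee_id:
  employee Alice (id=1) -> order Mouse
  employee Carol (id=3) -> order Mouse
  employee Iris (id=4) -> order Mouse
  employee Alice (id=1) -> order Keyboard
  employee Alice (id=1) -> order Laptop
  employee Alice (id=1) -> order Phone
  employee Olivia (id=2) -> order Keyboard


7 rows:
Alice, Mouse, 1
Carol, Mouse, 8
Iris, Mouse, 10
Alice, Keyboard, 5
Alice, Laptop, 2
Alice, Phone, 3
Olivia, Keyboard, 1


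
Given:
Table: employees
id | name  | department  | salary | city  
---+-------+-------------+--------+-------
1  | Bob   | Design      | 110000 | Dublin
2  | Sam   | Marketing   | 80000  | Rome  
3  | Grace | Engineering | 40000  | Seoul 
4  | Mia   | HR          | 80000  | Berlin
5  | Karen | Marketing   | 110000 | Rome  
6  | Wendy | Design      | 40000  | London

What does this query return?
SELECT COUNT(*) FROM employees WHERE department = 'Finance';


Counting rows where department = 'Finance'


0


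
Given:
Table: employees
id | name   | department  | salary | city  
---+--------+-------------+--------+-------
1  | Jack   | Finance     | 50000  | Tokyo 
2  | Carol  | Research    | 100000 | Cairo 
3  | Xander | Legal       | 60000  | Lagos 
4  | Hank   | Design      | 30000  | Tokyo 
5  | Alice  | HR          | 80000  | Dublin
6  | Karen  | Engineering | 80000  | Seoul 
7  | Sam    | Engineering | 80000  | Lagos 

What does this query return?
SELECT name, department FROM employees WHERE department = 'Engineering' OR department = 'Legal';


Filtering: department = 'Engineering' OR 'Legal'
Matching: 3 rows

3 rows:
Xander, Legal
Karen, Engineering
Sam, Engineering


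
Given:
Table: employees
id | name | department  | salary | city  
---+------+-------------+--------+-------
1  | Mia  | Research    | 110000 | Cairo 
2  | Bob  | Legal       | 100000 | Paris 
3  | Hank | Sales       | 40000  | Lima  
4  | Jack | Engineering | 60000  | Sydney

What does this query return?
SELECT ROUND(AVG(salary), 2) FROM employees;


SUM(salary) = 310000
COUNT = 4
ROUND(AVG, 2) = ROUND(310000 / 4, 2) = 77500.0

77500.0


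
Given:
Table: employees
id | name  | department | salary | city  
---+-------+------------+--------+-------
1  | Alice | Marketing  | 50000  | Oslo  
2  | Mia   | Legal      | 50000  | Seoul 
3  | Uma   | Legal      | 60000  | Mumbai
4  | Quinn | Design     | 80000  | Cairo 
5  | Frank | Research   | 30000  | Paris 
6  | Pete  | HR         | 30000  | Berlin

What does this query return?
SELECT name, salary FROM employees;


Projecting columns: name, salary

6 rows:
Alice, 50000
Mia, 50000
Uma, 60000
Quinn, 80000
Frank, 30000
Pete, 30000


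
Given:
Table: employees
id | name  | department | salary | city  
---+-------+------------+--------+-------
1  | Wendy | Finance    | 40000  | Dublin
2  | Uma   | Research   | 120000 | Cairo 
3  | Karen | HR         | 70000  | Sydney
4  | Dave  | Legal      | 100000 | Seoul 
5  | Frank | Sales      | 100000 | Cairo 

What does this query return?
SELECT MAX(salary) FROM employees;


Salaries: 40000, 120000, 70000, 100000, 100000
MAX = 120000

120000


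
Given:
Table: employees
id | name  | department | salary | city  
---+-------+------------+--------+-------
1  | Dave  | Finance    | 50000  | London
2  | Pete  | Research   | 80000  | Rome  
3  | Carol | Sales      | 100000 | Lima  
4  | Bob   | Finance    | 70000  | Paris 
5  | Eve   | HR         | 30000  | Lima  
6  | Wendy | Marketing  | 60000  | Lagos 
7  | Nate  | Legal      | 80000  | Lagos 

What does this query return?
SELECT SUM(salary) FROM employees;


SUM(salary) = 50000 + 80000 + 100000 + 70000 + 30000 + 60000 + 80000 = 470000

470000


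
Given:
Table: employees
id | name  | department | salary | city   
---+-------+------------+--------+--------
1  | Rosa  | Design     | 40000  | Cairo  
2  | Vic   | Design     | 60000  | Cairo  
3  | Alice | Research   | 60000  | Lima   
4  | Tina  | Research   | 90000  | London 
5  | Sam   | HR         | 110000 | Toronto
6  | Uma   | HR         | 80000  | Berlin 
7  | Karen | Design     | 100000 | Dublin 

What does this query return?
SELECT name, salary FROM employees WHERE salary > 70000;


Filtering: salary > 70000
Matching: 4 rows

4 rows:
Tina, 90000
Sam, 110000
Uma, 80000
Karen, 100000


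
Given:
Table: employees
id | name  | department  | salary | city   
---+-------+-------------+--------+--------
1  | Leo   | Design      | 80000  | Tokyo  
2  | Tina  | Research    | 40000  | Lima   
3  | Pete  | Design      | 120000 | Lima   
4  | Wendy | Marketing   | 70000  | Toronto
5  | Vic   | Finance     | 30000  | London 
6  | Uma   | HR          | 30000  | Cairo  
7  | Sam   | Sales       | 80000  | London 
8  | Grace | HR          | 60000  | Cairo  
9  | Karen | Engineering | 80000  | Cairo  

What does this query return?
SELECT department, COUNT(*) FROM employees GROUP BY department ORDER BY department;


Assigning each row to its department group:
  Leo -> Design
  Tina -> Research
  Pete -> Design
  Wendy -> Marketing
  Vic -> Finance
  Uma -> HR
  Sam -> Sales
  Grace -> HR
  Karen -> Engineering


7 groups:
Design, 2
Engineering, 1
Finance, 1
HR, 2
Marketing, 1
Research, 1
Sales, 1


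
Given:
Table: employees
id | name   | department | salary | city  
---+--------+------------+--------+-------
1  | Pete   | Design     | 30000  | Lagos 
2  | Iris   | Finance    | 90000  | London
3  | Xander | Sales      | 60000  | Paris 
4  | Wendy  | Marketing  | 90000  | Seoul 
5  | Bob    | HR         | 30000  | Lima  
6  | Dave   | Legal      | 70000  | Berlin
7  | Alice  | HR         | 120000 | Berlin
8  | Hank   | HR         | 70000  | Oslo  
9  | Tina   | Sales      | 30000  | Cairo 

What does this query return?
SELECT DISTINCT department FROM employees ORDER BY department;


All 'department' values (row order): Design, Finance, Sales, Marketing, HR, Legal, HR, HR, Sales
Removing duplicates leaves 6 unique value(s).

6 values:
Design
Finance
HR
Legal
Marketing
Sales


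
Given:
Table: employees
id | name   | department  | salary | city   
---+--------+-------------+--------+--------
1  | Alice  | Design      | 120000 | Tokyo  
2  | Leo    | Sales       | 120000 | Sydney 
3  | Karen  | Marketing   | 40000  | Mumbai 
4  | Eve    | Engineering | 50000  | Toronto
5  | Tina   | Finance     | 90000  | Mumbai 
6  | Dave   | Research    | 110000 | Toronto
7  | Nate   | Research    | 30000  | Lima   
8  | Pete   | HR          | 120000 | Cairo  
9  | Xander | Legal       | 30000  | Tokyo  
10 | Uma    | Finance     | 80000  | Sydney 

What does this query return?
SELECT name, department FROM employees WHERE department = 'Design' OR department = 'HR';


Filtering: department = 'Design' OR 'HR'
Matching: 2 rows

2 rows:
Alice, Design
Pete, HR
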